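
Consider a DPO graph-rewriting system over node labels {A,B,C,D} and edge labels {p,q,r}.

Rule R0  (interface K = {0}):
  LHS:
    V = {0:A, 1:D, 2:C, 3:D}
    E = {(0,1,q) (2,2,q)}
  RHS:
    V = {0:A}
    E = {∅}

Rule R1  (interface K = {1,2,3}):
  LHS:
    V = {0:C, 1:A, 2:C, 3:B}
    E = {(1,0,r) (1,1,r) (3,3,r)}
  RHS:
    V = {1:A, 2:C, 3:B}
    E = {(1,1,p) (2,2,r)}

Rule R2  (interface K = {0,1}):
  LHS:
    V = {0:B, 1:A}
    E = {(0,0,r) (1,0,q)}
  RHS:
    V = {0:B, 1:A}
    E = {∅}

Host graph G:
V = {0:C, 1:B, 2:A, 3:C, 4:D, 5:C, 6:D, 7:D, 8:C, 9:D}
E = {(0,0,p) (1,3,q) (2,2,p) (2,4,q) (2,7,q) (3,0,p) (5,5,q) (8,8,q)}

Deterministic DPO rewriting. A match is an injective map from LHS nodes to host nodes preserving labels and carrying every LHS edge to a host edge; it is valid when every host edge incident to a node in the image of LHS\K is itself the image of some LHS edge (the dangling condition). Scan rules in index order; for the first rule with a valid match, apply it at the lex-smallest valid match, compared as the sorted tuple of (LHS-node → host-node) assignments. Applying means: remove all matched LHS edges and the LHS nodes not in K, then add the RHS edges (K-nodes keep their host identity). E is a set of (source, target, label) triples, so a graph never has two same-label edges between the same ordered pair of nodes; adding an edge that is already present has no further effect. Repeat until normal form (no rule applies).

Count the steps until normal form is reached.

Answer: 2

Steps:
start.  V:10 E:8  edges: 0-p->0 1-q->3 2-p->2 2-q->4 2-q->7 3-p->0 5-q->5 8-q->8
1. fire R0 via {0↦2, 1↦4, 2↦5, 3↦6}  →  V:7 E:6  edges: 0-p->0 1-q->3 2-p->2 2-q->7 3-p->0 8-q->8
2. fire R0 via {0↦2, 1↦7, 2↦8, 3↦9}  →  V:4 E:4  edges: 0-p->0 1-q->3 2-p->2 3-p->0
final graph: no rule applies after step 2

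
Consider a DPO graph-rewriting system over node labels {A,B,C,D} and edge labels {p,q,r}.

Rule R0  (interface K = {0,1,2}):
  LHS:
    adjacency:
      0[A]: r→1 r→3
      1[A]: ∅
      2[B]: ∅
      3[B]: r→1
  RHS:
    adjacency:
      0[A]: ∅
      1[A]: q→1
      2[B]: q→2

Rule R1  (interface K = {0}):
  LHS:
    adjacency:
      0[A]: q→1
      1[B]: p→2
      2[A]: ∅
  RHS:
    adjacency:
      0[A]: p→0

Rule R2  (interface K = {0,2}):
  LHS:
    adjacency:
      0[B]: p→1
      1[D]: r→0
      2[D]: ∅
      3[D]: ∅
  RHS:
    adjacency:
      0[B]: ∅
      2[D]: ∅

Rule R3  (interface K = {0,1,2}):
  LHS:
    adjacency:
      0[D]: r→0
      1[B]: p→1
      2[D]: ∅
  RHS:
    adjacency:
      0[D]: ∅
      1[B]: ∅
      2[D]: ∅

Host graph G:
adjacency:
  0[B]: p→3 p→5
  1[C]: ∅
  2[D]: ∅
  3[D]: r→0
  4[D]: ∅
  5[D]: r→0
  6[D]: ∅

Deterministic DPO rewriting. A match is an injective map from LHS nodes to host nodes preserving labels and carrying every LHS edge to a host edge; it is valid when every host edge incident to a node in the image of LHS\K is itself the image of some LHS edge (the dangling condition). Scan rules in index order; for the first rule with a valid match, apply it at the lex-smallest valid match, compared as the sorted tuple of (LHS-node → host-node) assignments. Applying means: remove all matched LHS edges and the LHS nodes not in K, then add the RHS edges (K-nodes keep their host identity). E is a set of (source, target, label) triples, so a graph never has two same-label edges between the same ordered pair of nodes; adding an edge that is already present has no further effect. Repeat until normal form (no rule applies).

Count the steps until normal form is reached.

Answer: 2

Derivation:
start.  V:7 E:4  edges: 0-p->3 0-p->5 3-r->0 5-r->0
1. fire R2 via {0↦0, 1↦3, 2↦2, 3↦4}  →  V:5 E:2  edges: 0-p->5 5-r->0
2. fire R2 via {0↦0, 1↦5, 2↦2, 3↦6}  →  V:3 E:0  edges: ∅
normal form: no rule applies after step 2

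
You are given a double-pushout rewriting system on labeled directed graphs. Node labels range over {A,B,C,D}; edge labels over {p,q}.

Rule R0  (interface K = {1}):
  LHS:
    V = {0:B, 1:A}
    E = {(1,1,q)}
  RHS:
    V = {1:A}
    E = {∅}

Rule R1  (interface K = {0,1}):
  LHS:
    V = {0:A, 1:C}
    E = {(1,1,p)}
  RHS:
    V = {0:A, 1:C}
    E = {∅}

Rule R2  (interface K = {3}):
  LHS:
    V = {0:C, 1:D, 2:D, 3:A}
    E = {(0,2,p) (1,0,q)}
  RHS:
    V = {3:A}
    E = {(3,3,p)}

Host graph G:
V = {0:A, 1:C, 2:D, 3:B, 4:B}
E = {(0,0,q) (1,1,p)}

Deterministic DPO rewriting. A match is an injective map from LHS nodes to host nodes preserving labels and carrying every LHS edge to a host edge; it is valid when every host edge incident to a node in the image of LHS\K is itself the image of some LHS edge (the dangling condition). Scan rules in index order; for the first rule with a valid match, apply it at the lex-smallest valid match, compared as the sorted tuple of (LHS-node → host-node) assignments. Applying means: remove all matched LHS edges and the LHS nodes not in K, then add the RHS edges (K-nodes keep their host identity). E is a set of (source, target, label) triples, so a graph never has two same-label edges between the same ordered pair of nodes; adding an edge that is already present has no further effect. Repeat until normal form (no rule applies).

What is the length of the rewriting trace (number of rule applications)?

Answer: 2

Rewrite trace:
start.  V:5 E:2  edges: 0-q->0 1-p->1
1. fire R0 via {0↦3, 1↦0}  →  V:4 E:1  edges: 1-p->1
2. fire R1 via {0↦0, 1↦1}  →  V:4 E:0  edges: ∅
normal form: no rule applies after step 2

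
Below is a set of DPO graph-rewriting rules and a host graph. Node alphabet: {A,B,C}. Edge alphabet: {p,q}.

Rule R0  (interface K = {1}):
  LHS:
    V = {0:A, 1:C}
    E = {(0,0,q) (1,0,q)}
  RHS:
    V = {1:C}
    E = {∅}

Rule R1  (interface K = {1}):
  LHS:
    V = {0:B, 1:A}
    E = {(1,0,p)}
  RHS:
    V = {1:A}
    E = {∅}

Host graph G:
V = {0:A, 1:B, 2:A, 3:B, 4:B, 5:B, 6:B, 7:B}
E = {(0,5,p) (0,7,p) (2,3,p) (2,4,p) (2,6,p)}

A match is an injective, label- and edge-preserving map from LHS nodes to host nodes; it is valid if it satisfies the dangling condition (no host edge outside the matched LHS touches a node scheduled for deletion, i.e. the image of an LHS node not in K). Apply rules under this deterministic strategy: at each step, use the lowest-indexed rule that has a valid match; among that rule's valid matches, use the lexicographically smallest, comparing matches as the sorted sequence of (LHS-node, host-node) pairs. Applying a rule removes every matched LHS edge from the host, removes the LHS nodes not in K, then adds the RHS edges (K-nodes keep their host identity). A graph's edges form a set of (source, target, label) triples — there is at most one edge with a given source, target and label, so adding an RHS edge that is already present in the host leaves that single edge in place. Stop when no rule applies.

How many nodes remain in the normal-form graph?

Answer: 3

Rewrite trace:
initial: |V|=8 |E|=5  E = 0-p->5 0-p->7 2-p->3 2-p->4 2-p->6
step 1: apply R1 at {0↦3, 1↦2}  → |V|=7 |E|=4  E = 0-p->5 0-p->7 2-p->4 2-p->6
step 2: apply R1 at {0↦4, 1↦2}  → |V|=6 |E|=3  E = 0-p->5 0-p->7 2-p->6
step 3: apply R1 at {0↦5, 1↦0}  → |V|=5 |E|=2  E = 0-p->7 2-p->6
step 4: apply R1 at {0↦6, 1↦2}  → |V|=4 |E|=1  E = 0-p->7
step 5: apply R1 at {0↦7, 1↦0}  → |V|=3 |E|=0  E = ∅
final graph: no rule applies after step 5
NF nodes: {0:A, 1:B, 2:A}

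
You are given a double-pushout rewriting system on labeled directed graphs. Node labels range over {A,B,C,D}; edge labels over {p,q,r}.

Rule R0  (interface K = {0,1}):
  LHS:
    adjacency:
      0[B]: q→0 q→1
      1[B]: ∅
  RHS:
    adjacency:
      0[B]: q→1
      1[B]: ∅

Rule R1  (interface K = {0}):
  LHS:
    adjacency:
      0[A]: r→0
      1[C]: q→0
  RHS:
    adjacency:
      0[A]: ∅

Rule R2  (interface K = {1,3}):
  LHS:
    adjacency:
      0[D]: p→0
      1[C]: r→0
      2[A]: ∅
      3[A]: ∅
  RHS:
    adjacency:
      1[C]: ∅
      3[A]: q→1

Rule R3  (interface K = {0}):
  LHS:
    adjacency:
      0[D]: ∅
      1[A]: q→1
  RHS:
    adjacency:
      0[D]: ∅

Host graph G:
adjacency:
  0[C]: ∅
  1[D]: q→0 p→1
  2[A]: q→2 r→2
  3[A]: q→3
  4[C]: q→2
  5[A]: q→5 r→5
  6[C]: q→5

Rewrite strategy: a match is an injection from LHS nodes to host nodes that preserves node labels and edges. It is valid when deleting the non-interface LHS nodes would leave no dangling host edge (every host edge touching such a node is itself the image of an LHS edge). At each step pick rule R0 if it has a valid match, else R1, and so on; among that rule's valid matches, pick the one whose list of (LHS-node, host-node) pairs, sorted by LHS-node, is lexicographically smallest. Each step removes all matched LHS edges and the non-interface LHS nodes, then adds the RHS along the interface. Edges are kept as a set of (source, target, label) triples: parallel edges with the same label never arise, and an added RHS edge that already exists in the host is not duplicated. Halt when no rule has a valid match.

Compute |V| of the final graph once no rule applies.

Answer: 2

Steps:
[0] host  ⇒  7 nodes, 9 edges  {1-q->0 1-p->1 2-q->2 2-r->2 3-q->3 4-q->2 5-q->5 5-r->5 6-q->5}
[1] R1 @ {0↦2, 1↦4}  ⇒  6 nodes, 7 edges  {1-q->0 1-p->1 2-q->2 3-q->3 5-q->5 5-r->5 6-q->5}
[2] R1 @ {0↦5, 1↦6}  ⇒  5 nodes, 5 edges  {1-q->0 1-p->1 2-q->2 3-q->3 5-q->5}
[3] R3 @ {0↦1, 1↦2}  ⇒  4 nodes, 4 edges  {1-q->0 1-p->1 3-q->3 5-q->5}
[4] R3 @ {0↦1, 1↦3}  ⇒  3 nodes, 3 edges  {1-q->0 1-p->1 5-q->5}
[5] R3 @ {0↦1, 1↦5}  ⇒  2 nodes, 2 edges  {1-q->0 1-p->1}
normal form: no rule applies after step 5
NF nodes: {0:C, 1:D}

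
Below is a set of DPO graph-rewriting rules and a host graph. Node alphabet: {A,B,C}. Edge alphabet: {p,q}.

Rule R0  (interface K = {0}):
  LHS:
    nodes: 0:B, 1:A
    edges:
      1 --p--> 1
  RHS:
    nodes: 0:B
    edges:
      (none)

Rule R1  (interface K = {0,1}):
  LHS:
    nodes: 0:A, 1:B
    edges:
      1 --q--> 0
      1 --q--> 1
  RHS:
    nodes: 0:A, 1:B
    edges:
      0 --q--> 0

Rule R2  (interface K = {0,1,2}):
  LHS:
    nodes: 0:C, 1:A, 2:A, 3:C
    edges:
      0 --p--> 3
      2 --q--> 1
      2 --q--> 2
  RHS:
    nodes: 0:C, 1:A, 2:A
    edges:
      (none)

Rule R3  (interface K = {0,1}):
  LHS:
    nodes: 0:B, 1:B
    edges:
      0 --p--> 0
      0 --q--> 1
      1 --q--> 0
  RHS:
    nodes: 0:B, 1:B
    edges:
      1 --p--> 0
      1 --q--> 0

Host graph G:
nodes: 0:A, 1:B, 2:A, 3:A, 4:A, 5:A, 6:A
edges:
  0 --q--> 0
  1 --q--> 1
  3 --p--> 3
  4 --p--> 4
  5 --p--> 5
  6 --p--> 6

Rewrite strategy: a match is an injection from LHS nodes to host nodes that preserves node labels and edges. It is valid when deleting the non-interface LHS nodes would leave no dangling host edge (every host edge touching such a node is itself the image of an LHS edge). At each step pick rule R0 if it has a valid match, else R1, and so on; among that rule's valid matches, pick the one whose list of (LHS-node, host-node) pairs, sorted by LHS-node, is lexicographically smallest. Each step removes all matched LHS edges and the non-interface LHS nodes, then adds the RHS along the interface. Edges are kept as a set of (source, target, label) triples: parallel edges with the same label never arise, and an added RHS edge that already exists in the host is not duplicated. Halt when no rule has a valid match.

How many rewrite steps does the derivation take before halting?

start.  V:7 E:6  edges: 0-q->0 1-q->1 3-p->3 4-p->4 5-p->5 6-p->6
1. fire R0 via {0↦1, 1↦3}  →  V:6 E:5  edges: 0-q->0 1-q->1 4-p->4 5-p->5 6-p->6
2. fire R0 via {0↦1, 1↦4}  →  V:5 E:4  edges: 0-q->0 1-q->1 5-p->5 6-p->6
3. fire R0 via {0↦1, 1↦5}  →  V:4 E:3  edges: 0-q->0 1-q->1 6-p->6
4. fire R0 via {0↦1, 1↦6}  →  V:3 E:2  edges: 0-q->0 1-q->1
normal form: no rule applies after step 4

Answer: 4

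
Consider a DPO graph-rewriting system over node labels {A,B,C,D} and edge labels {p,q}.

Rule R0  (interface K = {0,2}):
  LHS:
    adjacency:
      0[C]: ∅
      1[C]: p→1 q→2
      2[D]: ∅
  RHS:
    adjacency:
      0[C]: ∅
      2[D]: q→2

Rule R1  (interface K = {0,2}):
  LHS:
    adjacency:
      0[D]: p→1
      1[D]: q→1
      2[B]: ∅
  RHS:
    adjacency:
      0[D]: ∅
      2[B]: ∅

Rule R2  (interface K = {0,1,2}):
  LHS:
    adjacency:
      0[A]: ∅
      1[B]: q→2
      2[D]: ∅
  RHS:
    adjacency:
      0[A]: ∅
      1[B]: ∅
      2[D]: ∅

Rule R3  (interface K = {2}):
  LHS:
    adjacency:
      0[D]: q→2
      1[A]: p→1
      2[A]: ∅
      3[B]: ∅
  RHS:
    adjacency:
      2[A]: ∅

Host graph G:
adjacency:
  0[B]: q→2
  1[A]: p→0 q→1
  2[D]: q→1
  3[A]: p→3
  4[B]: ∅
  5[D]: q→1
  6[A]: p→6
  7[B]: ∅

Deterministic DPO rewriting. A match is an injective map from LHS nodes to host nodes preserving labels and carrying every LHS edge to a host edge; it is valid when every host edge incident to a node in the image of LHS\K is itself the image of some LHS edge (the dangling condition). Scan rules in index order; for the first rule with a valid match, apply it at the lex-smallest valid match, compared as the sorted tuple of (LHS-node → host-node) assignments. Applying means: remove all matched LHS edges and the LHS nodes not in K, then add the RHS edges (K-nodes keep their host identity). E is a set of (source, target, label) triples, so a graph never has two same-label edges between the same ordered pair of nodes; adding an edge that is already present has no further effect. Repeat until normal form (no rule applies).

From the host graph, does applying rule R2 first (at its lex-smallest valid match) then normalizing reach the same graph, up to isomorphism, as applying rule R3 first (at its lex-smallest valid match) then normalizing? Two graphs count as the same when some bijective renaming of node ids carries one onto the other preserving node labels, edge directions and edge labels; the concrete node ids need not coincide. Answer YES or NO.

branch R2-first: apply at {0↦1, 1↦0, 2↦2} → |E|=6, then 2 more step(s) → NF |V|=2 |E|=2 V={0:B, 1:A} E=1-p->0 1-q->1
branch R3-first: apply at {0↦5, 1↦3, 2↦1, 3↦4} → |E|=5, then 2 more step(s) → NF |V|=2 |E|=2 V={0:B, 1:A} E=1-p->0 1-q->1
graphs isomorphic (equal up to label-preserving node renaming)

Answer: YES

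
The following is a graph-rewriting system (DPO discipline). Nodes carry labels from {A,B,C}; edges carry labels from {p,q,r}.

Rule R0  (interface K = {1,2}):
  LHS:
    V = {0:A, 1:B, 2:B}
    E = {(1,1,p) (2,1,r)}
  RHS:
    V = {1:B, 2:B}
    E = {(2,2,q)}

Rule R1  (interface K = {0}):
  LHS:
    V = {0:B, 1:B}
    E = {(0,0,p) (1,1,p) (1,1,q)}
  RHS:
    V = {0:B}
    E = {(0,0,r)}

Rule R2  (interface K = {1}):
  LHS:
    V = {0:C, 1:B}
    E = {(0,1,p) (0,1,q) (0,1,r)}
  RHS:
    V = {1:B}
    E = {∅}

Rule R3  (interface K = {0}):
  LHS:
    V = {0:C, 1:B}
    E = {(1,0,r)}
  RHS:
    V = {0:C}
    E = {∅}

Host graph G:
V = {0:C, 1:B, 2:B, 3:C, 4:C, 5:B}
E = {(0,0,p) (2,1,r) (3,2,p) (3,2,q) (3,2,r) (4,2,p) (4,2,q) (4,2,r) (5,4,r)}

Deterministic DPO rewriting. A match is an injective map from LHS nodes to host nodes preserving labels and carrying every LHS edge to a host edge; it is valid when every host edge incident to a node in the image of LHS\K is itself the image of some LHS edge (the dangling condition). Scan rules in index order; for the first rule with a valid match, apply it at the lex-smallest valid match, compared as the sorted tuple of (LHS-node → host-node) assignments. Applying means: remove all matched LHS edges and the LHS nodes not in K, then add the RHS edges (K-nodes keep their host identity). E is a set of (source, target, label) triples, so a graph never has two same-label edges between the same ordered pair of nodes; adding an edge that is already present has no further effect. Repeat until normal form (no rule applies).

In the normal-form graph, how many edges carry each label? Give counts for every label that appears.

Answer: p:1 r:1

Steps:
initial: |V|=6 |E|=9  E = 0-p->0 2-r->1 3-p->2 3-q->2 3-r->2 4-p->2 4-q->2 4-r->2 5-r->4
step 1: apply R2 at {0↦3, 1↦2}  → |V|=5 |E|=6  E = 0-p->0 2-r->1 4-p->2 4-q->2 4-r->2 5-r->4
step 2: apply R3 at {0↦4, 1↦5}  → |V|=4 |E|=5  E = 0-p->0 2-r->1 4-p->2 4-q->2 4-r->2
step 3: apply R2 at {0↦4, 1↦2}  → |V|=3 |E|=2  E = 0-p->0 2-r->1
normal form: no rule applies after step 3
NF edges: [(0, 0, 'p'), (2, 1, 'r')]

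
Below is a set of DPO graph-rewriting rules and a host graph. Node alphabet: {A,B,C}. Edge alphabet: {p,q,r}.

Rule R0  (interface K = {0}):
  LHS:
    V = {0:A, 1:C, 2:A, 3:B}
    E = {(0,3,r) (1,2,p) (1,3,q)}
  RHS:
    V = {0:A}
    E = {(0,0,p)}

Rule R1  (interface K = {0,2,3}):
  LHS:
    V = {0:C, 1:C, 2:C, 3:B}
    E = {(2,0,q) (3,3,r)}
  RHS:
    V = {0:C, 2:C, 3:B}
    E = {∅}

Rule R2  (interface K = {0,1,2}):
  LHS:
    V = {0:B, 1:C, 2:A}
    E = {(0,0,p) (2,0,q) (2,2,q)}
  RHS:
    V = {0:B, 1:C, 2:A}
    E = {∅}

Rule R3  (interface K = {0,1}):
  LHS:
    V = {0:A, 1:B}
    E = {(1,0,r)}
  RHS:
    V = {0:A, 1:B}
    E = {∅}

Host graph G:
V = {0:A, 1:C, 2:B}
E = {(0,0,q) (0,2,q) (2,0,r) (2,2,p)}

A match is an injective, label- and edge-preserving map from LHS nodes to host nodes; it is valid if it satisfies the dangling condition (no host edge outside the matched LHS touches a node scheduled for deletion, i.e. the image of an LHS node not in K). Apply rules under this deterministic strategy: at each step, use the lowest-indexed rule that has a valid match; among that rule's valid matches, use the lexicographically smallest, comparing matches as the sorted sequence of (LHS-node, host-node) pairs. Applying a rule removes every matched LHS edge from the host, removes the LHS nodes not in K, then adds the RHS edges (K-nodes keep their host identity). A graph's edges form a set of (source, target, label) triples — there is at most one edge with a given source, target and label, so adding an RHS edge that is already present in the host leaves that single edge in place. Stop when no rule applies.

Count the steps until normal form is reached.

start.  V:3 E:4  edges: 0-q->0 0-q->2 2-r->0 2-p->2
1. fire R2 via {0↦2, 1↦1, 2↦0}  →  V:3 E:1  edges: 2-r->0
2. fire R3 via {0↦0, 1↦2}  →  V:3 E:0  edges: ∅
normal form: no rule applies after step 2

Answer: 2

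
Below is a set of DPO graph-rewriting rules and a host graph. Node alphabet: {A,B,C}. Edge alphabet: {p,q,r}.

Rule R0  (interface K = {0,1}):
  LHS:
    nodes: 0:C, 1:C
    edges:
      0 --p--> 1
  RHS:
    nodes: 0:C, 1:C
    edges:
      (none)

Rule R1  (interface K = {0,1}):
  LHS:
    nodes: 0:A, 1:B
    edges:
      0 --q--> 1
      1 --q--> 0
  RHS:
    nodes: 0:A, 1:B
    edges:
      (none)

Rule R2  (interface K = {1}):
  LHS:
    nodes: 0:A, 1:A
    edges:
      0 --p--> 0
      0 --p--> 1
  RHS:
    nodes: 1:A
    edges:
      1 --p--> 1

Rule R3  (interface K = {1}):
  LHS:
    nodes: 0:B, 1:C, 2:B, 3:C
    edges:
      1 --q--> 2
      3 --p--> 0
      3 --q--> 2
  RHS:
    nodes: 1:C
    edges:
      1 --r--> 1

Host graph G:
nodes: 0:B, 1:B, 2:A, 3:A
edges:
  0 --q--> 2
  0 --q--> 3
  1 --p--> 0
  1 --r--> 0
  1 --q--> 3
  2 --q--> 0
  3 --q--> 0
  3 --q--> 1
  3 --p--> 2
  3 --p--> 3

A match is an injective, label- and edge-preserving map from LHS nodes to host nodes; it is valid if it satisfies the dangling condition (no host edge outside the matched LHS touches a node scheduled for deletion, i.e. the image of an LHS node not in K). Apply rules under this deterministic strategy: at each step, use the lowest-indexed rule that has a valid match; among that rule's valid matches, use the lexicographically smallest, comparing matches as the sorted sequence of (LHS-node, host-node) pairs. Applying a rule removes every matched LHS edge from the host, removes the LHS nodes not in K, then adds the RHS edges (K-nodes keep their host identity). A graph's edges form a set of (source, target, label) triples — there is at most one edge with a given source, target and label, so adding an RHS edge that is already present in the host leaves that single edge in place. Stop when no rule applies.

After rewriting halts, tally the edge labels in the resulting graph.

Answer: p:2 r:1

Steps:
start.  V:4 E:10  edges: 0-q->2 0-q->3 1-p->0 1-r->0 1-q->3 2-q->0 3-q->0 3-q->1 3-p->2 3-p->3
1. fire R1 via {0↦2, 1↦0}  →  V:4 E:8  edges: 0-q->3 1-p->0 1-r->0 1-q->3 3-q->0 3-q->1 3-p->2 3-p->3
2. fire R1 via {0↦3, 1↦0}  →  V:4 E:6  edges: 1-p->0 1-r->0 1-q->3 3-q->1 3-p->2 3-p->3
3. fire R1 via {0↦3, 1↦1}  →  V:4 E:4  edges: 1-p->0 1-r->0 3-p->2 3-p->3
4. fire R2 via {0↦3, 1↦2}  →  V:3 E:3  edges: 1-p->0 1-r->0 2-p->2
normal form: no rule applies after step 4
NF edges: [(1, 0, 'p'), (1, 0, 'r'), (2, 2, 'p')]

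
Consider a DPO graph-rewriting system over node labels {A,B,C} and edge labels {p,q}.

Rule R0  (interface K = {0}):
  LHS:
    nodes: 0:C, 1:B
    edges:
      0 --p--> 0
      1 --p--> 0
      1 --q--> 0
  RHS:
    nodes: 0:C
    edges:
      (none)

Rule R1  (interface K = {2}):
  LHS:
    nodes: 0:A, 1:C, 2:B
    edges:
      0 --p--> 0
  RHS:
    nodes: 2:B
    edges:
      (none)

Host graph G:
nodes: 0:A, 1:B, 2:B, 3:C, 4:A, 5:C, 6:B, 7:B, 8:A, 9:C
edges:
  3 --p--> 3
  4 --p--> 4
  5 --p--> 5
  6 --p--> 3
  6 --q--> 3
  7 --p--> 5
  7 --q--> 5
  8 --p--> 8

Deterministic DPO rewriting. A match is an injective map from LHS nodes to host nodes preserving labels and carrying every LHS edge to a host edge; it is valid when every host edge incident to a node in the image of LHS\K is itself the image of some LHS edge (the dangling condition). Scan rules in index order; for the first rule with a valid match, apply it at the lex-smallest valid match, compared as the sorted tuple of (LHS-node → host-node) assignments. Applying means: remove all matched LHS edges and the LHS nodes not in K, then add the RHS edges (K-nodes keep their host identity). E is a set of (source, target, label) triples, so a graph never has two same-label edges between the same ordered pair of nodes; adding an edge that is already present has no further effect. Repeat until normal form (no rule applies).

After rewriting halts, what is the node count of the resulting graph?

Answer: 4

Rewrite trace:
[0] host  ⇒  10 nodes, 8 edges  {3-p->3 4-p->4 5-p->5 6-p->3 6-q->3 7-p->5 7-q->5 8-p->8}
[1] R0 @ {0↦3, 1↦6}  ⇒  9 nodes, 5 edges  {4-p->4 5-p->5 7-p->5 7-q->5 8-p->8}
[2] R0 @ {0↦5, 1↦7}  ⇒  8 nodes, 2 edges  {4-p->4 8-p->8}
[3] R1 @ {0↦4, 1↦3, 2↦1}  ⇒  6 nodes, 1 edges  {8-p->8}
[4] R1 @ {0↦8, 1↦5, 2↦1}  ⇒  4 nodes, 0 edges  {∅}
normal form: no rule applies after step 4
NF nodes: {0:A, 1:B, 2:B, 9:C}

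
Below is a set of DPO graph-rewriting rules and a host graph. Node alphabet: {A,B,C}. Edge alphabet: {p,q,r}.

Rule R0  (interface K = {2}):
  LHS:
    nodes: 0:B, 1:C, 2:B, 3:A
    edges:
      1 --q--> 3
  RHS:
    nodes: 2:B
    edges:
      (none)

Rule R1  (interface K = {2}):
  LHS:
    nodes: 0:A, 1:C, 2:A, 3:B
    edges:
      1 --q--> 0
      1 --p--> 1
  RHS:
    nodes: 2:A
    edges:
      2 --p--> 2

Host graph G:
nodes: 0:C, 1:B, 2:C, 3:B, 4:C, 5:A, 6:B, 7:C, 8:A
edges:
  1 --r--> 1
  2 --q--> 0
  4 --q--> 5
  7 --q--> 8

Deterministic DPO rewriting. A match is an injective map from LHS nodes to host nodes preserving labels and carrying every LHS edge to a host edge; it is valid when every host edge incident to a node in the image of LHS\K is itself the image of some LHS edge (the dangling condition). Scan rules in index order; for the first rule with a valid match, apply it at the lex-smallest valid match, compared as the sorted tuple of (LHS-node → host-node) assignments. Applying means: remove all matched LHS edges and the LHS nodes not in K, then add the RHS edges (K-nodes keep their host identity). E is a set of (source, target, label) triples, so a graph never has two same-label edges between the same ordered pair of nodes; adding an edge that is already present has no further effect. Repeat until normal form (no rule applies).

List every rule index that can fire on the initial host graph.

Answer: [R0]

Derivation:
R0: 8 valid matches — {0↦3, 1↦4, 2↦1, 3↦5}, {0↦3, 1↦4, 2↦6, 3↦5}, {0↦3, 1↦7, 2↦1, 3↦8} (+5 more)
R1: no valid match — LHS pattern not found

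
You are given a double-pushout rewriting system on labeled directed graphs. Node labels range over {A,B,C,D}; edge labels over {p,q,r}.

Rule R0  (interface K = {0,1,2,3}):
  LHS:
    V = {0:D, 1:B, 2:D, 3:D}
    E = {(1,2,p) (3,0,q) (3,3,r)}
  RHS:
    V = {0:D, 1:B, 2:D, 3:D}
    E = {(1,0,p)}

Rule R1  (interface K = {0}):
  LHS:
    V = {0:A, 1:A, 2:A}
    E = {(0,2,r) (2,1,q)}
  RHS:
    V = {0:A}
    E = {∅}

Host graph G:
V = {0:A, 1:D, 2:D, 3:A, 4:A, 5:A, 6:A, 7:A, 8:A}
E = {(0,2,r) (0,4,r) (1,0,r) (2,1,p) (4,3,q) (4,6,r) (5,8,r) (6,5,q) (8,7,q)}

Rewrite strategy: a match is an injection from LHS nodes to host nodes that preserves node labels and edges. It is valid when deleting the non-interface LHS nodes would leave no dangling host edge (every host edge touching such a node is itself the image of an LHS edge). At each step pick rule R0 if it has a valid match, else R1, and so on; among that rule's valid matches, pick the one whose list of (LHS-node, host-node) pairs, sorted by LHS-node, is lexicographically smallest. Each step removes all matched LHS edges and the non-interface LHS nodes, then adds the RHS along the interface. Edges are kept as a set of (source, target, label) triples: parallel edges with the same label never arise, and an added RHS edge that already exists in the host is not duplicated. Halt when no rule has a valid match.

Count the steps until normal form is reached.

Answer: 3

Derivation:
initial: |V|=9 |E|=9  E = 0-r->2 0-r->4 1-r->0 2-p->1 4-q->3 4-r->6 5-r->8 6-q->5 8-q->7
step 1: apply R1 at {0↦5, 1↦7, 2↦8}  → |V|=7 |E|=7  E = 0-r->2 0-r->4 1-r->0 2-p->1 4-q->3 4-r->6 6-q->5
step 2: apply R1 at {0↦4, 1↦5, 2↦6}  → |V|=5 |E|=5  E = 0-r->2 0-r->4 1-r->0 2-p->1 4-q->3
step 3: apply R1 at {0↦0, 1↦3, 2↦4}  → |V|=3 |E|=3  E = 0-r->2 1-r->0 2-p->1
halt: no rule applies after step 3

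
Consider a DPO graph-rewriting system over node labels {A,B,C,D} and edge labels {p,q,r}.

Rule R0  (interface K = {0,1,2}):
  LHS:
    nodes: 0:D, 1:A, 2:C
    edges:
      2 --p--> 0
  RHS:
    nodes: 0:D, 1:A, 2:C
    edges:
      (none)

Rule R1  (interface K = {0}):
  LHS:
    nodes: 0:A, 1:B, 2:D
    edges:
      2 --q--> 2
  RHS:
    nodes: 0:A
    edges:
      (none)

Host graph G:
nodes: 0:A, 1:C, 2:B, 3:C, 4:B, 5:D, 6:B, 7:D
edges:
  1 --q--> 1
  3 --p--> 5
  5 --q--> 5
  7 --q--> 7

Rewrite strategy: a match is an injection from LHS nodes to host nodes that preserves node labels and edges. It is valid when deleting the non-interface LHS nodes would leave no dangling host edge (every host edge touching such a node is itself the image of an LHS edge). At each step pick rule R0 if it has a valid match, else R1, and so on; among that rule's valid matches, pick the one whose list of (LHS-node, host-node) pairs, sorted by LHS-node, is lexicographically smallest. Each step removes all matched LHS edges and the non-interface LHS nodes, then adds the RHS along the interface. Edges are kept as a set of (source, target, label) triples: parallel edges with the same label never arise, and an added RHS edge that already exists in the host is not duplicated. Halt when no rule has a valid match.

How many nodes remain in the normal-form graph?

Answer: 4

Steps:
initial: |V|=8 |E|=4  E = 1-q->1 3-p->5 5-q->5 7-q->7
step 1: apply R0 at {0↦5, 1↦0, 2↦3}  → |V|=8 |E|=3  E = 1-q->1 5-q->5 7-q->7
step 2: apply R1 at {0↦0, 1↦2, 2↦5}  → |V|=6 |E|=2  E = 1-q->1 7-q->7
step 3: apply R1 at {0↦0, 1↦4, 2↦7}  → |V|=4 |E|=1  E = 1-q->1
final graph: no rule applies after step 3
NF nodes: {0:A, 1:C, 3:C, 6:B}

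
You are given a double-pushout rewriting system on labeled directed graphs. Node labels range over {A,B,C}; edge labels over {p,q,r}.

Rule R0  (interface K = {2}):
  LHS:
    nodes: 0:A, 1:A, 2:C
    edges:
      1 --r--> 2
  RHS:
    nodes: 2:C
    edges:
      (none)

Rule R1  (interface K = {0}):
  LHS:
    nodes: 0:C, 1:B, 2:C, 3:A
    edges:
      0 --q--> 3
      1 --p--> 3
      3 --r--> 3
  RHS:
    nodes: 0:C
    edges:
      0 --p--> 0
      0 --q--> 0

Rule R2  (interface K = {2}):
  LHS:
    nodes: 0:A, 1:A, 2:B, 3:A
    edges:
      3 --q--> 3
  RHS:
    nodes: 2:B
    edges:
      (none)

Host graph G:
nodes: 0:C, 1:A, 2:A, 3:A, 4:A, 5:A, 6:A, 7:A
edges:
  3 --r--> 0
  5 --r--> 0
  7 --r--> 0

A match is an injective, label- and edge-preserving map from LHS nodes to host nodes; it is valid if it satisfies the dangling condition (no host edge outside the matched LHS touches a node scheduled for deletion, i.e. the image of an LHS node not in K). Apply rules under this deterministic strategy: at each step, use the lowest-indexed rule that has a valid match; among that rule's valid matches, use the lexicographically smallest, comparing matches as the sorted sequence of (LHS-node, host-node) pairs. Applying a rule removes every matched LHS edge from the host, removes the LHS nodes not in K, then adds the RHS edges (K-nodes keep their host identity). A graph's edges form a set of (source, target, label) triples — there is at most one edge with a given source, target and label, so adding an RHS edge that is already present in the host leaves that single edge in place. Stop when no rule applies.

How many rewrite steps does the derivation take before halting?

Answer: 3

Steps:
[0] host  ⇒  8 nodes, 3 edges  {3-r->0 5-r->0 7-r->0}
[1] R0 @ {0↦1, 1↦3, 2↦0}  ⇒  6 nodes, 2 edges  {5-r->0 7-r->0}
[2] R0 @ {0↦2, 1↦5, 2↦0}  ⇒  4 nodes, 1 edges  {7-r->0}
[3] R0 @ {0↦4, 1↦7, 2↦0}  ⇒  2 nodes, 0 edges  {∅}
normal form: no rule applies after step 3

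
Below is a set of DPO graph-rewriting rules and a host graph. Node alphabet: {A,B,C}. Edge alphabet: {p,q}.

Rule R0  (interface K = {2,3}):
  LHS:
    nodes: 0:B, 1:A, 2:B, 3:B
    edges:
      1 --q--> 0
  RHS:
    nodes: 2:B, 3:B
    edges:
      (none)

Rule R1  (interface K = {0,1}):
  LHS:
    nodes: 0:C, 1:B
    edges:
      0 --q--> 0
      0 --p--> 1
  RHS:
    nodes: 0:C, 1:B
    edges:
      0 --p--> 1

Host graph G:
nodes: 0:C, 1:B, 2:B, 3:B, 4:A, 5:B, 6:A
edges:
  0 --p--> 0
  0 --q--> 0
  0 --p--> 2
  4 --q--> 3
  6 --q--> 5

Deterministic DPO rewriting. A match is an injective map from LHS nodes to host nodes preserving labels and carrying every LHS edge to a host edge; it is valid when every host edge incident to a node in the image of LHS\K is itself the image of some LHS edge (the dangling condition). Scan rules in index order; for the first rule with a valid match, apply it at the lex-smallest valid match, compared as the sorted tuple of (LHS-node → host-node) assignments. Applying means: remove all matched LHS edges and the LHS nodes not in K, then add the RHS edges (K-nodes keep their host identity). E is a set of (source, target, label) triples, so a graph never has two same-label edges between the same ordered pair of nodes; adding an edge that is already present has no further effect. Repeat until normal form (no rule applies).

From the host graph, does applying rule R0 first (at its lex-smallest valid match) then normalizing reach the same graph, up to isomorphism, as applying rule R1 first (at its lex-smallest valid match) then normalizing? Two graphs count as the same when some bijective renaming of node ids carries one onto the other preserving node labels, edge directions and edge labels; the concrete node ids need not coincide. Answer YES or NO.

branch R0-first: apply at {0↦3, 1↦4, 2↦1, 3↦2} → |E|=4, then 2 more step(s) → NF |V|=3 |E|=2 V={0:C, 1:B, 2:B} E=0-p->0 0-p->2
branch R1-first: apply at {0↦0, 1↦2} → |E|=4, then 2 more step(s) → NF |V|=3 |E|=2 V={0:C, 1:B, 2:B} E=0-p->0 0-p->2
graphs isomorphic (equal up to label-preserving node renaming)

Answer: YES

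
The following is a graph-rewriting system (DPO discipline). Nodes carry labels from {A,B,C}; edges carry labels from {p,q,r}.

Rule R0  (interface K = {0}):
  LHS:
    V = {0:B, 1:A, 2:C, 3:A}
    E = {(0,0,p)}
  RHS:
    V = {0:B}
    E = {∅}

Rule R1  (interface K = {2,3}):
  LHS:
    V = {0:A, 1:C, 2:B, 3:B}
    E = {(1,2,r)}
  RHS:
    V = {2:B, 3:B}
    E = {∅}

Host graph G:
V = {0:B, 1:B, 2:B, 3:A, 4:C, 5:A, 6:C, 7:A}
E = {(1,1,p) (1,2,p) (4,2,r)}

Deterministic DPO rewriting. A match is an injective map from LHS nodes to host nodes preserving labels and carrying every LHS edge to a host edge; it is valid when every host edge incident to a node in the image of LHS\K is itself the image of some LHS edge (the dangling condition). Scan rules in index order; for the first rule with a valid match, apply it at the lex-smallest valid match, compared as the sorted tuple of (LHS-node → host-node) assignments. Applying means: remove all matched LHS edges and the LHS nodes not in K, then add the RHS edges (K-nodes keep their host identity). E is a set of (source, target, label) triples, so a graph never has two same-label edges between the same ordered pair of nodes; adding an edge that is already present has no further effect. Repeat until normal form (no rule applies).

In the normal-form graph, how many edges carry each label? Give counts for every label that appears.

initial: |V|=8 |E|=3  E = 1-p->1 1-p->2 4-r->2
step 1: apply R0 at {0↦1, 1↦3, 2↦6, 3↦5}  → |V|=5 |E|=2  E = 1-p->2 4-r->2
step 2: apply R1 at {0↦7, 1↦4, 2↦2, 3↦0}  → |V|=3 |E|=1  E = 1-p->2
normal form: no rule applies after step 2
NF edges: [(1, 2, 'p')]

Answer: p:1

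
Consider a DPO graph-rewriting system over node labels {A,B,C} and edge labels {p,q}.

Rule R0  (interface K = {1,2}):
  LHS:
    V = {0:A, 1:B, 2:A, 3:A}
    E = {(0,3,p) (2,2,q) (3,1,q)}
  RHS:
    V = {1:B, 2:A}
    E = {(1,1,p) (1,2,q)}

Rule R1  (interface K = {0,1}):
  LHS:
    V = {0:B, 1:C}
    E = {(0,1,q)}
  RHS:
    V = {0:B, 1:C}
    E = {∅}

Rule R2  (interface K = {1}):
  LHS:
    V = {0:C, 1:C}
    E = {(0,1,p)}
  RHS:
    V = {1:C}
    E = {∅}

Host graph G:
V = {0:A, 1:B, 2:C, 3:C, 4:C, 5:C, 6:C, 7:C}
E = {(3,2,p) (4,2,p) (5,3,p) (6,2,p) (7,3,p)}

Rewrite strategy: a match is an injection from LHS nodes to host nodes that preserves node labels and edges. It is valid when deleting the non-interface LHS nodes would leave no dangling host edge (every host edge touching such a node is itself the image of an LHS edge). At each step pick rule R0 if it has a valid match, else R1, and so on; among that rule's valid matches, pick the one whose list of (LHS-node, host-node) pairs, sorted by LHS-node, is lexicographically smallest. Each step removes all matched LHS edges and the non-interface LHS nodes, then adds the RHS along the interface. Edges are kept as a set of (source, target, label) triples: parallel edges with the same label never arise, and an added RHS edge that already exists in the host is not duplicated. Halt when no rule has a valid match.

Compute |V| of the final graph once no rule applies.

start.  V:8 E:5  edges: 3-p->2 4-p->2 5-p->3 6-p->2 7-p->3
1. fire R2 via {0↦4, 1↦2}  →  V:7 E:4  edges: 3-p->2 5-p->3 6-p->2 7-p->3
2. fire R2 via {0↦5, 1↦3}  →  V:6 E:3  edges: 3-p->2 6-p->2 7-p->3
3. fire R2 via {0↦6, 1↦2}  →  V:5 E:2  edges: 3-p->2 7-p->3
4. fire R2 via {0↦7, 1↦3}  →  V:4 E:1  edges: 3-p->2
5. fire R2 via {0↦3, 1↦2}  →  V:3 E:0  edges: ∅
normal form: no rule applies after step 5
NF nodes: {0:A, 1:B, 2:C}

Answer: 3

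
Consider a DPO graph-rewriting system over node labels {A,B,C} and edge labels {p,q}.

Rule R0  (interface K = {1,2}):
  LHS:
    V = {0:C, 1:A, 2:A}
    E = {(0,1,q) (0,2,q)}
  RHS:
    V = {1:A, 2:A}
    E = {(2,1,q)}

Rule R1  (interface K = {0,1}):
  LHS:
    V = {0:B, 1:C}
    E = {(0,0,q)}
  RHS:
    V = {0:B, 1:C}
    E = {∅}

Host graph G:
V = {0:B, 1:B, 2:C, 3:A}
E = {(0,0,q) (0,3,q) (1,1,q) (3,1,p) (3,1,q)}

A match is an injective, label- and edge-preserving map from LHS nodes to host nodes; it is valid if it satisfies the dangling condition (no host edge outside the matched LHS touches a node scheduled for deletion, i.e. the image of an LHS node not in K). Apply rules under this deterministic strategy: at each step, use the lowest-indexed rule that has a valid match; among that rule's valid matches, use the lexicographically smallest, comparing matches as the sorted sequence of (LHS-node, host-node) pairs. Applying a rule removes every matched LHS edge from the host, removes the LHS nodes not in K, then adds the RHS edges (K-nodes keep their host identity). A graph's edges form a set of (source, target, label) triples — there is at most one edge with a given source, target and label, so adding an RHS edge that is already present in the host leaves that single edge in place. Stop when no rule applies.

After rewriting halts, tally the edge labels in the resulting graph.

Answer: p:1 q:2

Steps:
[0] host  ⇒  4 nodes, 5 edges  {0-q->0 0-q->3 1-q->1 3-p->1 3-q->1}
[1] R1 @ {0↦0, 1↦2}  ⇒  4 nodes, 4 edges  {0-q->3 1-q->1 3-p->1 3-q->1}
[2] R1 @ {0↦1, 1↦2}  ⇒  4 nodes, 3 edges  {0-q->3 3-p->1 3-q->1}
halt: no rule applies after step 2
NF edges: [(0, 3, 'q'), (3, 1, 'p'), (3, 1, 'q')]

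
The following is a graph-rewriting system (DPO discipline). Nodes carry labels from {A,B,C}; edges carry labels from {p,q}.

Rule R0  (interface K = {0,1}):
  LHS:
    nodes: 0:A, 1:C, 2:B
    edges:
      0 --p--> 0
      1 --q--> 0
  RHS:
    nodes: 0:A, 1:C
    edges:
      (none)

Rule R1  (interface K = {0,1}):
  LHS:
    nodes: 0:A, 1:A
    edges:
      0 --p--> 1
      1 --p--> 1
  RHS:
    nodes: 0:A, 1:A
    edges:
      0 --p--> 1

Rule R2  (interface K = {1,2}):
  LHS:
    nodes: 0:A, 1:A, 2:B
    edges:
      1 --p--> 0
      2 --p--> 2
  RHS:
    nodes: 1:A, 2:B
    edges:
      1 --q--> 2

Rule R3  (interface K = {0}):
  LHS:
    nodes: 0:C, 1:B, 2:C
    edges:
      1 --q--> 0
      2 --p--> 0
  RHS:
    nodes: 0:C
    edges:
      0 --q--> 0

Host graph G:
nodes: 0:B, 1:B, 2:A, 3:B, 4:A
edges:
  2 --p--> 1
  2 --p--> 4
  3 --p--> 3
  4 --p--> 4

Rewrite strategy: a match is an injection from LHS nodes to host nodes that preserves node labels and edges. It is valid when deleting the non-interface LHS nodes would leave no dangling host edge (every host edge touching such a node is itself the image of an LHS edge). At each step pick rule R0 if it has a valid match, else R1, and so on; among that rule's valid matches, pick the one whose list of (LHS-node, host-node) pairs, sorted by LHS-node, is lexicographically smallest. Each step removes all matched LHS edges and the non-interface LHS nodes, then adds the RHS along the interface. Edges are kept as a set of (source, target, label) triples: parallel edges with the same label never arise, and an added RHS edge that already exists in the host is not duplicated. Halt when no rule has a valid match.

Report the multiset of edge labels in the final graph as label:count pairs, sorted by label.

initial: |V|=5 |E|=4  E = 2-p->1 2-p->4 3-p->3 4-p->4
step 1: apply R1 at {0↦2, 1↦4}  → |V|=5 |E|=3  E = 2-p->1 2-p->4 3-p->3
step 2: apply R2 at {0↦4, 1↦2, 2↦3}  → |V|=4 |E|=2  E = 2-p->1 2-q->3
halt: no rule applies after step 2
NF edges: [(2, 1, 'p'), (2, 3, 'q')]

Answer: p:1 q:1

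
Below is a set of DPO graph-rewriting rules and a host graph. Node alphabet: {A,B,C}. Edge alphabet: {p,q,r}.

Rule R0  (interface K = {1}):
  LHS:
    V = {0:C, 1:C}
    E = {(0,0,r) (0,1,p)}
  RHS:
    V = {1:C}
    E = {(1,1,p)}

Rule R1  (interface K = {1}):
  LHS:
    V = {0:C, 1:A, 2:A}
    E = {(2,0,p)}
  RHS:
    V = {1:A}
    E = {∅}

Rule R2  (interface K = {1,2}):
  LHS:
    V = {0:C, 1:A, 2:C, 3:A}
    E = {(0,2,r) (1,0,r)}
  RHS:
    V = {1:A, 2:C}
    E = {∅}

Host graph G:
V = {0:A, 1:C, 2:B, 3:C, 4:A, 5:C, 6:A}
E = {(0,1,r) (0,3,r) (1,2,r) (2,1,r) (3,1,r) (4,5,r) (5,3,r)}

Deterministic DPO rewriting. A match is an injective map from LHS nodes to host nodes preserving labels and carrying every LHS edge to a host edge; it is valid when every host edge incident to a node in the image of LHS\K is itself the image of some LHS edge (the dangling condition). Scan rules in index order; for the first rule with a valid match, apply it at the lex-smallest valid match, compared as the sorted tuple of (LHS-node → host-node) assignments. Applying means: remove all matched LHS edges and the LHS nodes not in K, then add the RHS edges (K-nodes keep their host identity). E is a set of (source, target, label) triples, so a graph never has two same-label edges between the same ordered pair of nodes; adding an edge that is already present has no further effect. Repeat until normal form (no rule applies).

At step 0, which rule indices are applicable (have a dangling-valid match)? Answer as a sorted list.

R0: no valid match — LHS pattern not found
R1: no valid match — LHS pattern not found
R2: 1 valid match — {0↦5, 1↦4, 2↦3, 3↦6}

Answer: [R2]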